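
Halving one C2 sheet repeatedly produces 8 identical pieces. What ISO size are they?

8 = 2^3, so 3 halving steps.
C2 → C3 → … → C5 after 3 steps.

C5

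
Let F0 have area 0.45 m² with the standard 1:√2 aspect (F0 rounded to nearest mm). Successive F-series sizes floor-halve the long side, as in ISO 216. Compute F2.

282 × 399 mm

Let F0's short side be w mm. w · w√2 = 0.45 m² = 450,000 mm², so w ≈ 564.1 mm and w√2 ≈ 797.7 mm → F0 = 564 × 798 mm.
F1: ⌊798/2⌋ × 564 = 399 × 564 mm
F2: ⌊564/2⌋ × 399 = 282 × 399 mm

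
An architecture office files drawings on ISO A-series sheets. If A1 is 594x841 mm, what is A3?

297 × 420 mm

A2: ⌊841/2⌋ × 594 = 420 × 594 mm
A3: ⌊594/2⌋ × 420 = 297 × 420 mm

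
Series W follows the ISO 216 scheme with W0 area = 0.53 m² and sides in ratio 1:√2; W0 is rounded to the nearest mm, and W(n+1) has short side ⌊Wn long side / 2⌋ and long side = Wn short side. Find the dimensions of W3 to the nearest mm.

Let W0's short side be w mm. w · w√2 = 0.53 m² = 530,000 mm², so w ≈ 612.2 mm and w√2 ≈ 865.8 mm → W0 = 612 × 866 mm.
W1: ⌊866/2⌋ × 612 = 433 × 612 mm
W2: ⌊612/2⌋ × 433 = 306 × 433 mm
W3: ⌊433/2⌋ × 306 = 216 × 306 mm

216 × 306 mm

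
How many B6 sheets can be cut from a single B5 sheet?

2

Each ISO step halves the sheet: 1 × B5 → 2 × B6
From B5 to B6 is 1 halving step: 2^1 = 2.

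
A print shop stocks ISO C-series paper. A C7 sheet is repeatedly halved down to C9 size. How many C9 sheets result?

4

Each ISO step halves the sheet: 1 × C7 → 2 × C8 → 4 × C9
From C7 to C9 is 2 halving steps: 2^2 = 4.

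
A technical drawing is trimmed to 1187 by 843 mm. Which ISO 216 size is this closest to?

A0 (841 × 1189 mm)

Aspect ratio 1187/843 ≈ 1.408 — close to the ISO √2 ≈ 1.414.
In the A-series (A0 area = 1 m²): A0 = 841 × 1189 mm.
Off by 4 mm total — nearest standard size.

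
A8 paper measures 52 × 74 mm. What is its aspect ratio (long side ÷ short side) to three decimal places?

74 / 52 = 1.423
ISO 216 targets √2 ≈ 1.414; the +0.009 deviation is from mm rounding.

1.423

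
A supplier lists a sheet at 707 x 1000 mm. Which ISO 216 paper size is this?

Aspect ratio 1000/707 ≈ 1.414 — close to the ISO √2 ≈ 1.414.
In the B-series (B0 = 1000 × 1414 mm): B1 = 707 × 1000 mm.

B1 (707 × 1000 mm)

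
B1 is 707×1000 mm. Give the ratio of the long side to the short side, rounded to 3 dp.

1000 / 707 = 1.414
Matches √2 ≈ 1.414 — the ISO 216 defining ratio.

1.414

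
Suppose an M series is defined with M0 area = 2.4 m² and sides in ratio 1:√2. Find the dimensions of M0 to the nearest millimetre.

Let the short side be w mm. Then w · w√2 = 2.4 m² = 2,400,000 mm².
w² = 2,400,000/√2, so w ≈ 1302.7 mm; long side = w√2 ≈ 1842.3 mm.

1303 × 1842 mm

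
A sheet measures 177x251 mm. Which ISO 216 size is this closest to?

Aspect ratio 251/177 ≈ 1.418 — close to the ISO √2 ≈ 1.414.
In the B-series (B0 = 1000 × 1414 mm): B5 = 176 × 250 mm.
Off by 2 mm total — nearest standard size.

B5 (176 × 250 mm)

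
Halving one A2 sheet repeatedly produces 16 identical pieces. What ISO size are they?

16 = 2^4, so 4 halving steps.
A2 → A3 → … → A6 after 4 steps.

A6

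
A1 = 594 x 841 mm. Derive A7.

A2: ⌊841/2⌋ × 594 = 420 × 594 mm
A3: ⌊594/2⌋ × 420 = 297 × 420 mm
A4: ⌊420/2⌋ × 297 = 210 × 297 mm
A5: ⌊297/2⌋ × 210 = 148 × 210 mm
A6: ⌊210/2⌋ × 148 = 105 × 148 mm
A7: ⌊148/2⌋ × 105 = 74 × 105 mm

74 × 105 mm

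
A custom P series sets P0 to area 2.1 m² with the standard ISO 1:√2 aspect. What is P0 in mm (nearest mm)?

Let the short side be w mm. Then w · w√2 = 2.1 m² = 2,100,000 mm².
w² = 2,100,000/√2, so w ≈ 1218.6 mm; long side = w√2 ≈ 1723.3 mm.

1219 × 1723 mm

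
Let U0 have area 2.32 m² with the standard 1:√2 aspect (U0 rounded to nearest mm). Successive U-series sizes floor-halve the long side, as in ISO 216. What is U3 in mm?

452 × 640 mm

Let U0's short side be w mm. w · w√2 = 2.32 m² = 2,320,000 mm², so w ≈ 1280.8 mm and w√2 ≈ 1811.3 mm → U0 = 1281 × 1811 mm.
U1: ⌊1811/2⌋ × 1281 = 905 × 1281 mm
U2: ⌊1281/2⌋ × 905 = 640 × 905 mm
U3: ⌊905/2⌋ × 640 = 452 × 640 mm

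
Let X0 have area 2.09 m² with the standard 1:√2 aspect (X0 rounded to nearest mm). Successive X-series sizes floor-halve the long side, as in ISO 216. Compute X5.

214 × 304 mm

Let X0's short side be w mm. w · w√2 = 2.09 m² = 2,090,000 mm², so w ≈ 1215.7 mm and w√2 ≈ 1719.2 mm → X0 = 1216 × 1719 mm.
X1: ⌊1719/2⌋ × 1216 = 859 × 1216 mm
X2: ⌊1216/2⌋ × 859 = 608 × 859 mm
X3: ⌊859/2⌋ × 608 = 429 × 608 mm
X4: ⌊608/2⌋ × 429 = 304 × 429 mm
X5: ⌊429/2⌋ × 304 = 214 × 304 mm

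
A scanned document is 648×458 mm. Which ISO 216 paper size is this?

C2 (458 × 648 mm)

Aspect ratio 648/458 ≈ 1.415 — close to the ISO √2 ≈ 1.414.
In the C-series (envelope sizes, between A and B): C2 = 458 × 648 mm.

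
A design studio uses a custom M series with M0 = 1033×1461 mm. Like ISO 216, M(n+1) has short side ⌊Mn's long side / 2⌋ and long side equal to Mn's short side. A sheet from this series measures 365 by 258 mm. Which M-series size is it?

M4

M0: 1033 × 1461 mm
M1: 730 × 1033 mm
M2: 516 × 730 mm
M3: 365 × 516 mm
M4: 258 × 365 mm
M5: 182 × 258 mm
→ matches M4.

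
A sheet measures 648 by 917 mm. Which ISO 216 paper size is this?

C1 (648 × 917 mm)

Aspect ratio 917/648 ≈ 1.415 — close to the ISO √2 ≈ 1.414.
In the C-series (envelope sizes, between A and B): C1 = 648 × 917 mm.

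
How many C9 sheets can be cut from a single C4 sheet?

32

C4 = 229 × 324 mm; C9 = 40 × 57 mm.
Each halving step doubles the count; 5 steps from C4 to C9.
2^5 = 32.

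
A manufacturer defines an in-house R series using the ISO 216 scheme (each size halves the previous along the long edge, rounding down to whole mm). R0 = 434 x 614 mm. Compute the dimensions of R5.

R1: ⌊614/2⌋ × 434 = 307 × 434 mm
R2: ⌊434/2⌋ × 307 = 217 × 307 mm
R3: ⌊307/2⌋ × 217 = 153 × 217 mm
R4: ⌊217/2⌋ × 153 = 108 × 153 mm
R5: ⌊153/2⌋ × 108 = 76 × 108 mm

76 × 108 mm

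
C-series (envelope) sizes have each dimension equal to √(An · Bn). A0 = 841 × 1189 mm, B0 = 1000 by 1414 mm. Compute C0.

Short side: √(841 · 1000) = √841000 ≈ 917.1 → 917 mm
Long side: √(1189 · 1414) = √1681246 ≈ 1296.6 → 1297 mm

917 × 1297 mm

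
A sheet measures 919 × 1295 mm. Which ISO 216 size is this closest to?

C0 (917 × 1297 mm)

Aspect ratio 1295/919 ≈ 1.409 — close to the ISO √2 ≈ 1.414.
In the C-series (envelope sizes, between A and B): C0 = 917 × 1297 mm.
Off by 4 mm total — nearest standard size.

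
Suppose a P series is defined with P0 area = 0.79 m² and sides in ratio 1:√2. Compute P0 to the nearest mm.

747 × 1057 mm

Let the short side be w mm. Then w · w√2 = 0.79 m² = 790,000 mm².
w² = 790,000/√2, so w ≈ 747.4 mm; long side = w√2 ≈ 1057.0 mm.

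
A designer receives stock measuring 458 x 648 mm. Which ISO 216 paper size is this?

C2 (458 × 648 mm)

Aspect ratio 648/458 ≈ 1.415 — close to the ISO √2 ≈ 1.414.
In the C-series (envelope sizes, between A and B): C2 = 458 × 648 mm.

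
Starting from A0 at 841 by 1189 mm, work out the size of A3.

A1: ⌊1189/2⌋ × 841 = 594 × 841 mm
A2: ⌊841/2⌋ × 594 = 420 × 594 mm
A3: ⌊594/2⌋ × 420 = 297 × 420 mm

297 × 420 mm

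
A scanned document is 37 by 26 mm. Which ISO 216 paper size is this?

Aspect ratio 37/26 ≈ 1.423 — close to the ISO √2 ≈ 1.414.
In the A-series (A0 area = 1 m²): A10 = 26 × 37 mm.

A10 (26 × 37 mm)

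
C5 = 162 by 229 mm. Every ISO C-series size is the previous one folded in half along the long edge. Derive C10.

28 × 40 mm

C6: ⌊229/2⌋ × 162 = 114 × 162 mm
C7: ⌊162/2⌋ × 114 = 81 × 114 mm
C8: ⌊114/2⌋ × 81 = 57 × 81 mm
C9: ⌊81/2⌋ × 57 = 40 × 57 mm
C10: ⌊57/2⌋ × 40 = 28 × 40 mm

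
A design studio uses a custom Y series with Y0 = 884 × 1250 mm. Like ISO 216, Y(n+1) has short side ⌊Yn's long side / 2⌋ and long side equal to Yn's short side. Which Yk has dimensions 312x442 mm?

Y3

Y0: 884 × 1250 mm
Y1: 625 × 884 mm
Y2: 442 × 625 mm
Y3: 312 × 442 mm
Y4: 221 × 312 mm
→ matches Y3.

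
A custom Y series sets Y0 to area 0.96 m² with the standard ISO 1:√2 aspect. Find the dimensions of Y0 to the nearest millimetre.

Let the short side be w mm. Then w · w√2 = 0.96 m² = 960,000 mm².
w² = 960,000/√2, so w ≈ 823.9 mm; long side = w√2 ≈ 1165.2 mm.

824 × 1165 mm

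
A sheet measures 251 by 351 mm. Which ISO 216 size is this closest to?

B4 (250 × 353 mm)

Aspect ratio 351/251 ≈ 1.398 (ISO target is √2 ≈ 1.414).
In the B-series (B0 = 1000 × 1414 mm): B4 = 250 × 353 mm.
Off by 3 mm total — nearest standard size.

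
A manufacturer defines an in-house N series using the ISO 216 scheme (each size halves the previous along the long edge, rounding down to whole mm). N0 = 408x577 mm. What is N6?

51 × 72 mm

N1: ⌊577/2⌋ × 408 = 288 × 408 mm
N2: ⌊408/2⌋ × 288 = 204 × 288 mm
N3: ⌊288/2⌋ × 204 = 144 × 204 mm
N4: ⌊204/2⌋ × 144 = 102 × 144 mm
N5: ⌊144/2⌋ × 102 = 72 × 102 mm
N6: ⌊102/2⌋ × 72 = 51 × 72 mm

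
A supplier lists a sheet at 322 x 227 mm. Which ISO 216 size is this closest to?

Aspect ratio 322/227 ≈ 1.419 — close to the ISO √2 ≈ 1.414.
In the C-series (envelope sizes, between A and B): C4 = 229 × 324 mm.
Off by 4 mm total — nearest standard size.

C4 (229 × 324 mm)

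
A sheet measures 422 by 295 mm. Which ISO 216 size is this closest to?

A3 (297 × 420 mm)

Aspect ratio 422/295 ≈ 1.431 (ISO target is √2 ≈ 1.414).
In the A-series (A0 area = 1 m²): A3 = 297 × 420 mm.
Off by 4 mm total — nearest standard size.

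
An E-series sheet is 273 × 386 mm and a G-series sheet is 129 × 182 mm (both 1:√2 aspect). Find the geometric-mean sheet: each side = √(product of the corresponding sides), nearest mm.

Short side: √(273 · 129) = √35217 ≈ 187.7 → 188 mm
Long side: √(386 · 182) = √70252 ≈ 265.1 → 265 mm

188 × 265 mm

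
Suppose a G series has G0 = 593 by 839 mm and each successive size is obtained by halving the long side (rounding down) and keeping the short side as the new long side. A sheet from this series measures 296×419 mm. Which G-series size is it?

G0: 593 × 839 mm
G1: 419 × 593 mm
G2: 296 × 419 mm
G3: 209 × 296 mm
→ matches G2.

G2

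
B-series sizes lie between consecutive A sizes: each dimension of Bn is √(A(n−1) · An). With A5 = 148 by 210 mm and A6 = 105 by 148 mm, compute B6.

Short side: √(148 · 105) = √15540 ≈ 124.7 → 125 mm
Long side: √(210 · 148) = √31080 ≈ 176.3 → 176 mm

125 × 176 mm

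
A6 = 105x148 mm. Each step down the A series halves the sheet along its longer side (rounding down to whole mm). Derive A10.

A7: ⌊148/2⌋ × 105 = 74 × 105 mm
A8: ⌊105/2⌋ × 74 = 52 × 74 mm
A9: ⌊74/2⌋ × 52 = 37 × 52 mm
A10: ⌊52/2⌋ × 37 = 26 × 37 mm

26 × 37 mm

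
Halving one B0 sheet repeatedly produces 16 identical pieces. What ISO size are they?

B4

16 = 2^4, so 4 halving steps.
B0 → B1 → … → B4 after 4 steps.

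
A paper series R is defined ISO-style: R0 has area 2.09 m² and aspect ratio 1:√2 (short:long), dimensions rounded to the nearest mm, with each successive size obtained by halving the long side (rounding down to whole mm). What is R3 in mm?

Let R0's short side be w mm. w · w√2 = 2.09 m² = 2,090,000 mm², so w ≈ 1215.7 mm and w√2 ≈ 1719.2 mm → R0 = 1216 × 1719 mm.
R1: ⌊1719/2⌋ × 1216 = 859 × 1216 mm
R2: ⌊1216/2⌋ × 859 = 608 × 859 mm
R3: ⌊859/2⌋ × 608 = 429 × 608 mm

429 × 608 mm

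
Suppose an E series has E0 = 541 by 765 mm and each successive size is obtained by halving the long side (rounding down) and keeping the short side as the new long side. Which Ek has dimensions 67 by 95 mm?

E0: 541 × 765 mm
E1: 382 × 541 mm
E2: 270 × 382 mm
E3: 191 × 270 mm
E4: 135 × 191 mm
E5: 95 × 135 mm
E6: 67 × 95 mm
E7: 47 × 67 mm
→ matches E6.

E6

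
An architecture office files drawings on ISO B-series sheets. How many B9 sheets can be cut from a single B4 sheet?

Each ISO step halves the sheet: 1 × B4 → 2 × B5 → 4 × B6 → 8 × B7 → …
From B4 to B9 is 5 halving steps: 2^5 = 32.

32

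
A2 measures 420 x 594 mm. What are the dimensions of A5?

148 × 210 mm

A3: ⌊594/2⌋ × 420 = 297 × 420 mm
A4: ⌊420/2⌋ × 297 = 210 × 297 mm
A5: ⌊297/2⌋ × 210 = 148 × 210 mm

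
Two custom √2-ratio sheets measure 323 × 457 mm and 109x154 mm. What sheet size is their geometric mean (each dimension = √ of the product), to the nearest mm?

Short side: √(323 · 109) = √35207 ≈ 187.6 → 188 mm
Long side: √(457 · 154) = √70378 ≈ 265.3 → 265 mm

188 × 265 mm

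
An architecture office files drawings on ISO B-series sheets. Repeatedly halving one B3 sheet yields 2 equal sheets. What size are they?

2 = 2^1, so 1 halving step.
B3 → B4 → … → B4 after 1 step.

B4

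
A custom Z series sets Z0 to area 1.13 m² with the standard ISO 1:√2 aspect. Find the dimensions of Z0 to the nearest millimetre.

894 × 1264 mm

Let the short side be w mm. Then w · w√2 = 1.13 m² = 1,130,000 mm².
w² = 1,130,000/√2, so w ≈ 893.9 mm; long side = w√2 ≈ 1264.1 mm.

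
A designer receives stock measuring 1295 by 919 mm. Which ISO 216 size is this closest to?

Aspect ratio 1295/919 ≈ 1.409 — close to the ISO √2 ≈ 1.414.
In the C-series (envelope sizes, between A and B): C0 = 917 × 1297 mm.
Off by 4 mm total — nearest standard size.

C0 (917 × 1297 mm)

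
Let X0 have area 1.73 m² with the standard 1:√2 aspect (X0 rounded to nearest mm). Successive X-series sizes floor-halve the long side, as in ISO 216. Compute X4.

276 × 391 mm

Let X0's short side be w mm. w · w√2 = 1.73 m² = 1,730,000 mm², so w ≈ 1106.0 mm and w√2 ≈ 1564.2 mm → X0 = 1106 × 1564 mm.
X1: ⌊1564/2⌋ × 1106 = 782 × 1106 mm
X2: ⌊1106/2⌋ × 782 = 553 × 782 mm
X3: ⌊782/2⌋ × 553 = 391 × 553 mm
X4: ⌊553/2⌋ × 391 = 276 × 391 mm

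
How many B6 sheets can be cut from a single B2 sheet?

16

Each ISO step halves the sheet: 1 × B2 → 2 × B3 → 4 × B4 → 8 × B5 → …
From B2 to B6 is 4 halving steps: 2^4 = 16.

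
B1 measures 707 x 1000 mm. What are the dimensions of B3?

353 × 500 mm

B2: ⌊1000/2⌋ × 707 = 500 × 707 mm
B3: ⌊707/2⌋ × 500 = 353 × 500 mm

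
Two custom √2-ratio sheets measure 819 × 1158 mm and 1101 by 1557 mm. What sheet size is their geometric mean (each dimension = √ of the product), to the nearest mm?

Short side: √(819 · 1101) = √901719 ≈ 949.6 → 950 mm
Long side: √(1158 · 1557) = √1803006 ≈ 1342.8 → 1343 mm

950 × 1343 mm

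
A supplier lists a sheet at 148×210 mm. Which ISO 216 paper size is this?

Aspect ratio 210/148 ≈ 1.419 — close to the ISO √2 ≈ 1.414.
In the A-series (A0 area = 1 m²): A5 = 148 × 210 mm.

A5 (148 × 210 mm)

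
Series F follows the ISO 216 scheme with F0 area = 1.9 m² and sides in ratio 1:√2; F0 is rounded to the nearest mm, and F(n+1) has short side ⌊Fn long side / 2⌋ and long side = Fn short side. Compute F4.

289 × 409 mm

Let F0's short side be w mm. w · w√2 = 1.9 m² = 1,900,000 mm², so w ≈ 1159.1 mm and w√2 ≈ 1639.2 mm → F0 = 1159 × 1639 mm.
F1: ⌊1639/2⌋ × 1159 = 819 × 1159 mm
F2: ⌊1159/2⌋ × 819 = 579 × 819 mm
F3: ⌊819/2⌋ × 579 = 409 × 579 mm
F4: ⌊579/2⌋ × 409 = 289 × 409 mm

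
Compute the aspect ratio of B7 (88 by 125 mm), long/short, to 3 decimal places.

1.420

125 / 88 = 1.420
ISO 216 targets √2 ≈ 1.414; the +0.006 deviation is from mm rounding.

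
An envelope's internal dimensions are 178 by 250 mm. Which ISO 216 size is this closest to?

Aspect ratio 250/178 ≈ 1.404 — close to the ISO √2 ≈ 1.414.
In the B-series (B0 = 1000 × 1414 mm): B5 = 176 × 250 mm.
Off by 2 mm total — nearest standard size.

B5 (176 × 250 mm)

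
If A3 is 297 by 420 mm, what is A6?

105 × 148 mm

A4: ⌊420/2⌋ × 297 = 210 × 297 mm
A5: ⌊297/2⌋ × 210 = 148 × 210 mm
A6: ⌊210/2⌋ × 148 = 105 × 148 mm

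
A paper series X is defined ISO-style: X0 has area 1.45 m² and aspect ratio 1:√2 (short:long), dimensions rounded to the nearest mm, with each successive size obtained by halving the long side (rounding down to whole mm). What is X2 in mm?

Let X0's short side be w mm. w · w√2 = 1.45 m² = 1,450,000 mm², so w ≈ 1012.6 mm and w√2 ≈ 1432.0 mm → X0 = 1013 × 1432 mm.
X1: ⌊1432/2⌋ × 1013 = 716 × 1013 mm
X2: ⌊1013/2⌋ × 716 = 506 × 716 mm

506 × 716 mm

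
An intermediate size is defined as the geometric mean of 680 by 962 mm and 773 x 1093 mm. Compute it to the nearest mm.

Short side: √(680 · 773) = √525640 ≈ 725.0 → 725 mm
Long side: √(962 · 1093) = √1051466 ≈ 1025.4 → 1025 mm

725 × 1025 mm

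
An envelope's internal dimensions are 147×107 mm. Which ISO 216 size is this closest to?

Aspect ratio 147/107 ≈ 1.374 (ISO target is √2 ≈ 1.414).
In the A-series (A0 area = 1 m²): A6 = 105 × 148 mm.
Off by 3 mm total — nearest standard size.

A6 (105 × 148 mm)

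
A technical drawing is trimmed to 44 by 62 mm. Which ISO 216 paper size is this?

Aspect ratio 62/44 ≈ 1.409 — close to the ISO √2 ≈ 1.414.
In the B-series (B0 = 1000 × 1414 mm): B9 = 44 × 62 mm.

B9 (44 × 62 mm)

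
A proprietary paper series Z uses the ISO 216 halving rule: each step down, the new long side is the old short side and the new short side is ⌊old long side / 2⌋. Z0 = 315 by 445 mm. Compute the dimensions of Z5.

Z1: ⌊445/2⌋ × 315 = 222 × 315 mm
Z2: ⌊315/2⌋ × 222 = 157 × 222 mm
Z3: ⌊222/2⌋ × 157 = 111 × 157 mm
Z4: ⌊157/2⌋ × 111 = 78 × 111 mm
Z5: ⌊111/2⌋ × 78 = 55 × 78 mm

55 × 78 mm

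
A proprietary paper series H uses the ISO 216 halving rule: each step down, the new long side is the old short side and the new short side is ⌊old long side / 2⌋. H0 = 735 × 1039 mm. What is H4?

H1: ⌊1039/2⌋ × 735 = 519 × 735 mm
H2: ⌊735/2⌋ × 519 = 367 × 519 mm
H3: ⌊519/2⌋ × 367 = 259 × 367 mm
H4: ⌊367/2⌋ × 259 = 183 × 259 mm

183 × 259 mm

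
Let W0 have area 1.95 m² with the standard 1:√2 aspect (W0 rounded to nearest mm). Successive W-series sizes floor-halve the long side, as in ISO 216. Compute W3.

Let W0's short side be w mm. w · w√2 = 1.95 m² = 1,950,000 mm², so w ≈ 1174.2 mm and w√2 ≈ 1660.6 mm → W0 = 1174 × 1661 mm.
W1: ⌊1661/2⌋ × 1174 = 830 × 1174 mm
W2: ⌊1174/2⌋ × 830 = 587 × 830 mm
W3: ⌊830/2⌋ × 587 = 415 × 587 mm

415 × 587 mm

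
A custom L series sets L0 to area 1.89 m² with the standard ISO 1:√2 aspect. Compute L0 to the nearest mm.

1156 × 1635 mm

Let the short side be w mm. Then w · w√2 = 1.89 m² = 1,890,000 mm².
w² = 1,890,000/√2, so w ≈ 1156.0 mm; long side = w√2 ≈ 1634.9 mm.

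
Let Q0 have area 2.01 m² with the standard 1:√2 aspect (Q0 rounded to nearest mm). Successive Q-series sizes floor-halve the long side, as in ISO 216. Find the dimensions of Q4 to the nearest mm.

298 × 421 mm

Let Q0's short side be w mm. w · w√2 = 2.01 m² = 2,010,000 mm², so w ≈ 1192.2 mm and w√2 ≈ 1686.0 mm → Q0 = 1192 × 1686 mm.
Q1: ⌊1686/2⌋ × 1192 = 843 × 1192 mm
Q2: ⌊1192/2⌋ × 843 = 596 × 843 mm
Q3: ⌊843/2⌋ × 596 = 421 × 596 mm
Q4: ⌊596/2⌋ × 421 = 298 × 421 mm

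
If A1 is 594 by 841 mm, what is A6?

105 × 148 mm

A2: ⌊841/2⌋ × 594 = 420 × 594 mm
A3: ⌊594/2⌋ × 420 = 297 × 420 mm
A4: ⌊420/2⌋ × 297 = 210 × 297 mm
A5: ⌊297/2⌋ × 210 = 148 × 210 mm
A6: ⌊210/2⌋ × 148 = 105 × 148 mm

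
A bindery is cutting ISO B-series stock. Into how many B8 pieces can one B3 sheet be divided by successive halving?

Each ISO step halves the sheet: 1 × B3 → 2 × B4 → 4 × B5 → 8 × B6 → …
From B3 to B8 is 5 halving steps: 2^5 = 32.

32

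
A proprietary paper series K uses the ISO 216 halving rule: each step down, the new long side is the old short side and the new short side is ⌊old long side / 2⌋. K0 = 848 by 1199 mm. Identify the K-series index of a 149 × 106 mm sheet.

K6

K0: 848 × 1199 mm
K1: 599 × 848 mm
K2: 424 × 599 mm
K3: 299 × 424 mm
K4: 212 × 299 mm
K5: 149 × 212 mm
K6: 106 × 149 mm
K7: 74 × 106 mm
→ matches K6.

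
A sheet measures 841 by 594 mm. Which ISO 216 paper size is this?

Aspect ratio 841/594 ≈ 1.416 — close to the ISO √2 ≈ 1.414.
In the A-series (A0 area = 1 m²): A1 = 594 × 841 mm.

A1 (594 × 841 mm)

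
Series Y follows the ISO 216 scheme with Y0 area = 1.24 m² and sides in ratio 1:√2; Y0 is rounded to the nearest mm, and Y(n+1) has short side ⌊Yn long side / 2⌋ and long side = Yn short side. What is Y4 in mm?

234 × 331 mm

Let Y0's short side be w mm. w · w√2 = 1.24 m² = 1,240,000 mm², so w ≈ 936.4 mm and w√2 ≈ 1324.2 mm → Y0 = 936 × 1324 mm.
Y1: ⌊1324/2⌋ × 936 = 662 × 936 mm
Y2: ⌊936/2⌋ × 662 = 468 × 662 mm
Y3: ⌊662/2⌋ × 468 = 331 × 468 mm
Y4: ⌊468/2⌋ × 331 = 234 × 331 mm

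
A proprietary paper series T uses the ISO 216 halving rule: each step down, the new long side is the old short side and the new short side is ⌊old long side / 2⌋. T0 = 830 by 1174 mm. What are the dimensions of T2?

415 × 587 mm

T1: ⌊1174/2⌋ × 830 = 587 × 830 mm
T2: ⌊830/2⌋ × 587 = 415 × 587 mm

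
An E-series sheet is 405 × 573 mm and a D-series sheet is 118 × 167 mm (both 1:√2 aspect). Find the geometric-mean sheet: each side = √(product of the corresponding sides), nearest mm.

219 × 309 mm

Short side: √(405 · 118) = √47790 ≈ 218.6 → 219 mm
Long side: √(573 · 167) = √95691 ≈ 309.3 → 309 mm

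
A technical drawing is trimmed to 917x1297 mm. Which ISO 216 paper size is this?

Aspect ratio 1297/917 ≈ 1.414 — close to the ISO √2 ≈ 1.414.
In the C-series (envelope sizes, between A and B): C0 = 917 × 1297 mm.

C0 (917 × 1297 mm)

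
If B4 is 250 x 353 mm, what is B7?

88 × 125 mm

B5: ⌊353/2⌋ × 250 = 176 × 250 mm
B6: ⌊250/2⌋ × 176 = 125 × 176 mm
B7: ⌊176/2⌋ × 125 = 88 × 125 mm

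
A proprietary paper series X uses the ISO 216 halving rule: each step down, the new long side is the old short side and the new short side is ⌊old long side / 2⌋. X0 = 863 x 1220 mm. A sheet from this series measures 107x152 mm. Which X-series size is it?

X0: 863 × 1220 mm
X1: 610 × 863 mm
X2: 431 × 610 mm
X3: 305 × 431 mm
X4: 215 × 305 mm
X5: 152 × 215 mm
X6: 107 × 152 mm
X7: 76 × 107 mm
→ matches X6.

X6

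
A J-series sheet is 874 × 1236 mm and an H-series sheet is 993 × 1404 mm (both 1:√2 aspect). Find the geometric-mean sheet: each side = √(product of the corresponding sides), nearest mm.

Short side: √(874 · 993) = √867882 ≈ 931.6 → 932 mm
Long side: √(1236 · 1404) = √1735344 ≈ 1317.3 → 1317 mm

932 × 1317 mm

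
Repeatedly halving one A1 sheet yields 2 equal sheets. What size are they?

2 = 2^1, so 1 halving step.
A1 → A2 → … → A2 after 1 step.

A2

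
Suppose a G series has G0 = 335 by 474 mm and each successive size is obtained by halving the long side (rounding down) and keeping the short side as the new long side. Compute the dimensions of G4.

G1: ⌊474/2⌋ × 335 = 237 × 335 mm
G2: ⌊335/2⌋ × 237 = 167 × 237 mm
G3: ⌊237/2⌋ × 167 = 118 × 167 mm
G4: ⌊167/2⌋ × 118 = 83 × 118 mm

83 × 118 mm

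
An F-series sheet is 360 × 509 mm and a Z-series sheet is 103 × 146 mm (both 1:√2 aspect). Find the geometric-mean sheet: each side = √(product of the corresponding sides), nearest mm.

193 × 273 mm

Short side: √(360 · 103) = √37080 ≈ 192.6 → 193 mm
Long side: √(509 · 146) = √74314 ≈ 272.6 → 273 mm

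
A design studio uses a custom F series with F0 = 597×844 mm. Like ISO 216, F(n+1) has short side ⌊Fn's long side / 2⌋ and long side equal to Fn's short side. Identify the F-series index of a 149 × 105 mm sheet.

F0: 597 × 844 mm
F1: 422 × 597 mm
F2: 298 × 422 mm
F3: 211 × 298 mm
F4: 149 × 211 mm
F5: 105 × 149 mm
F6: 74 × 105 mm
→ matches F5.

F5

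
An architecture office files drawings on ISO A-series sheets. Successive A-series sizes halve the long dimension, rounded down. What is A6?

105 × 148 mm

A0 = 841 × 1189 mm (A0 has area 1 m², aspect 1:√2).
A1: ⌊1189/2⌋ × 841 = 594 × 841 mm
A2: ⌊841/2⌋ × 594 = 420 × 594 mm
A3: ⌊594/2⌋ × 420 = 297 × 420 mm
A4: ⌊420/2⌋ × 297 = 210 × 297 mm
A5: ⌊297/2⌋ × 210 = 148 × 210 mm
A6: ⌊210/2⌋ × 148 = 105 × 148 mm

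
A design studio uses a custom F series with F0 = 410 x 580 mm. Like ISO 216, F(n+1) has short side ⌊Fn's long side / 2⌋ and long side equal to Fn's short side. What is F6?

F1 = 290 × 410 mm (from F0 by 1 halving).
F2: ⌊410/2⌋ × 290 = 205 × 290 mm
F3: ⌊290/2⌋ × 205 = 145 × 205 mm
F4: ⌊205/2⌋ × 145 = 102 × 145 mm
F5: ⌊145/2⌋ × 102 = 72 × 102 mm
F6: ⌊102/2⌋ × 72 = 51 × 72 mm

51 × 72 mm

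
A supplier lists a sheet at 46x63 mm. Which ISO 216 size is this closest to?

B9 (44 × 62 mm)

Aspect ratio 63/46 ≈ 1.370 (ISO target is √2 ≈ 1.414).
In the B-series (B0 = 1000 × 1414 mm): B9 = 44 × 62 mm.
Off by 3 mm total — nearest standard size.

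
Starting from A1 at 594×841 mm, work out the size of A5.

148 × 210 mm

A2: ⌊841/2⌋ × 594 = 420 × 594 mm
A3: ⌊594/2⌋ × 420 = 297 × 420 mm
A4: ⌊420/2⌋ × 297 = 210 × 297 mm
A5: ⌊297/2⌋ × 210 = 148 × 210 mm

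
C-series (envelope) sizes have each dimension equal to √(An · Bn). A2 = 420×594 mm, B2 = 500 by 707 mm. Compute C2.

458 × 648 mm

Short side: √(420 · 500) = √210000 ≈ 458.3 → 458 mm
Long side: √(594 · 707) = √419958 ≈ 648.0 → 648 mm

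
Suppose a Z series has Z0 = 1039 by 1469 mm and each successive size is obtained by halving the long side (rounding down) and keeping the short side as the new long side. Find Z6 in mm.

129 × 183 mm

Z1 = 734 × 1039 mm (from Z0 by 1 halving).
Z2: ⌊1039/2⌋ × 734 = 519 × 734 mm
Z3: ⌊734/2⌋ × 519 = 367 × 519 mm
Z4: ⌊519/2⌋ × 367 = 259 × 367 mm
Z5: ⌊367/2⌋ × 259 = 183 × 259 mm
Z6: ⌊259/2⌋ × 183 = 129 × 183 mm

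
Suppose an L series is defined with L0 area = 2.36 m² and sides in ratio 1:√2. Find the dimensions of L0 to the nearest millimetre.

Let the short side be w mm. Then w · w√2 = 2.36 m² = 2,360,000 mm².
w² = 2,360,000/√2, so w ≈ 1291.8 mm; long side = w√2 ≈ 1826.9 mm.

1292 × 1827 mm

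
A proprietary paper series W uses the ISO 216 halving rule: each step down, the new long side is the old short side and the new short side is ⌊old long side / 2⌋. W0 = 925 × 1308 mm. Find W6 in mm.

115 × 163 mm

W1: ⌊1308/2⌋ × 925 = 654 × 925 mm
W2: ⌊925/2⌋ × 654 = 462 × 654 mm
W3: ⌊654/2⌋ × 462 = 327 × 462 mm
W4: ⌊462/2⌋ × 327 = 231 × 327 mm
W5: ⌊327/2⌋ × 231 = 163 × 231 mm
W6: ⌊231/2⌋ × 163 = 115 × 163 mm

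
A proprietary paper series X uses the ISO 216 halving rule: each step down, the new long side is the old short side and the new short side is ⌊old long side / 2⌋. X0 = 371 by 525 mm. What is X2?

X1: ⌊525/2⌋ × 371 = 262 × 371 mm
X2: ⌊371/2⌋ × 262 = 185 × 262 mm

185 × 262 mm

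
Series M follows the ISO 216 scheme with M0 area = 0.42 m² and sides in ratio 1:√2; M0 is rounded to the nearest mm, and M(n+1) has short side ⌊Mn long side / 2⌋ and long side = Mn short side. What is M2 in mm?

272 × 385 mm

Let M0's short side be w mm. w · w√2 = 0.42 m² = 420,000 mm², so w ≈ 545.0 mm and w√2 ≈ 770.7 mm → M0 = 545 × 771 mm.
M1: ⌊771/2⌋ × 545 = 385 × 545 mm
M2: ⌊545/2⌋ × 385 = 272 × 385 mm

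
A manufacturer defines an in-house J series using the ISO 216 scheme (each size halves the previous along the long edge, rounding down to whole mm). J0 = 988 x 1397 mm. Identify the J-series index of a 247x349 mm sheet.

J4

J0: 988 × 1397 mm
J1: 698 × 988 mm
J2: 494 × 698 mm
J3: 349 × 494 mm
J4: 247 × 349 mm
J5: 174 × 247 mm
→ matches J4.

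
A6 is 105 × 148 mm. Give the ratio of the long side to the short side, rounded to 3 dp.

148 / 105 = 1.410
ISO 216 targets √2 ≈ 1.414; the -0.005 deviation is from mm rounding.

1.410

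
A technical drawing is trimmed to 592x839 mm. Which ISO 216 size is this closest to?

Aspect ratio 839/592 ≈ 1.417 — close to the ISO √2 ≈ 1.414.
In the A-series (A0 area = 1 m²): A1 = 594 × 841 mm.
Off by 4 mm total — nearest standard size.

A1 (594 × 841 mm)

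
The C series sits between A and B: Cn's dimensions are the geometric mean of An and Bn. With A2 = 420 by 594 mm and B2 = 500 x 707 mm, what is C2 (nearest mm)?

458 × 648 mm

Short side: √(420 · 500) = √210000 ≈ 458.3 → 458 mm
Long side: √(594 · 707) = √419958 ≈ 648.0 → 648 mm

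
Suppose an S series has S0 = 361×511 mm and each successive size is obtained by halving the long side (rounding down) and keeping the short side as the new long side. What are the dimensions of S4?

S1: ⌊511/2⌋ × 361 = 255 × 361 mm
S2: ⌊361/2⌋ × 255 = 180 × 255 mm
S3: ⌊255/2⌋ × 180 = 127 × 180 mm
S4: ⌊180/2⌋ × 127 = 90 × 127 mm

90 × 127 mm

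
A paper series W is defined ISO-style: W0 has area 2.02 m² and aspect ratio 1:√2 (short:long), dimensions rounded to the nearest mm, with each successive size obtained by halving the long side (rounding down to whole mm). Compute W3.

422 × 597 mm

Let W0's short side be w mm. w · w√2 = 2.02 m² = 2,020,000 mm², so w ≈ 1195.1 mm and w√2 ≈ 1690.2 mm → W0 = 1195 × 1690 mm.
W1: ⌊1690/2⌋ × 1195 = 845 × 1195 mm
W2: ⌊1195/2⌋ × 845 = 597 × 845 mm
W3: ⌊845/2⌋ × 597 = 422 × 597 mm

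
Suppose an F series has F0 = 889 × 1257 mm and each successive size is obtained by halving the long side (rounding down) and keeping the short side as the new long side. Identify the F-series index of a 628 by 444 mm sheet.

F2

F0: 889 × 1257 mm
F1: 628 × 889 mm
F2: 444 × 628 mm
F3: 314 × 444 mm
→ matches F2.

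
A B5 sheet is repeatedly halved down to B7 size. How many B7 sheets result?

Each ISO step halves the sheet: 1 × B5 → 2 × B6 → 4 × B7
From B5 to B7 is 2 halving steps: 2^2 = 4.

4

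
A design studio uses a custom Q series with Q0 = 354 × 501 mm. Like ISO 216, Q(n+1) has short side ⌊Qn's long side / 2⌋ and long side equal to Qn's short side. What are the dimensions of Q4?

Q1: ⌊501/2⌋ × 354 = 250 × 354 mm
Q2: ⌊354/2⌋ × 250 = 177 × 250 mm
Q3: ⌊250/2⌋ × 177 = 125 × 177 mm
Q4: ⌊177/2⌋ × 125 = 88 × 125 mm

88 × 125 mm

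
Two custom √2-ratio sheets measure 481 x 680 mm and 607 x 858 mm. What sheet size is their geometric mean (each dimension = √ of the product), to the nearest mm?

540 × 764 mm

Short side: √(481 · 607) = √291967 ≈ 540.3 → 540 mm
Long side: √(680 · 858) = √583440 ≈ 763.8 → 764 mm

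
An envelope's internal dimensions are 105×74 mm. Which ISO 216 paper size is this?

A7 (74 × 105 mm)

Aspect ratio 105/74 ≈ 1.419 — close to the ISO √2 ≈ 1.414.
In the A-series (A0 area = 1 m²): A7 = 74 × 105 mm.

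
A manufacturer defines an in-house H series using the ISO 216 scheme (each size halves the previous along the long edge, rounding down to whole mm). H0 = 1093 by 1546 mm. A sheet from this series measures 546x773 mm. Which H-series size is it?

H0: 1093 × 1546 mm
H1: 773 × 1093 mm
H2: 546 × 773 mm
H3: 386 × 546 mm
→ matches H2.

H2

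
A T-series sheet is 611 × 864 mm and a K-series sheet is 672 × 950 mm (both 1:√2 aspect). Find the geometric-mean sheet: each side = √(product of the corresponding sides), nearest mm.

Short side: √(611 · 672) = √410592 ≈ 640.8 → 641 mm
Long side: √(864 · 950) = √820800 ≈ 906.0 → 906 mm

641 × 906 mm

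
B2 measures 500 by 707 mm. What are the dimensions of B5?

176 × 250 mm

B3: ⌊707/2⌋ × 500 = 353 × 500 mm
B4: ⌊500/2⌋ × 353 = 250 × 353 mm
B5: ⌊353/2⌋ × 250 = 176 × 250 mm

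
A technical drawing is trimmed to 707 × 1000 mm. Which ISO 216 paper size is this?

Aspect ratio 1000/707 ≈ 1.414 — close to the ISO √2 ≈ 1.414.
In the B-series (B0 = 1000 × 1414 mm): B1 = 707 × 1000 mm.

B1 (707 × 1000 mm)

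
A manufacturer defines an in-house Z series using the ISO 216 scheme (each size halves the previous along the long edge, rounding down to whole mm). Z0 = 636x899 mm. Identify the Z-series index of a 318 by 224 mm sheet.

Z0: 636 × 899 mm
Z1: 449 × 636 mm
Z2: 318 × 449 mm
Z3: 224 × 318 mm
Z4: 159 × 224 mm
→ matches Z3.

Z3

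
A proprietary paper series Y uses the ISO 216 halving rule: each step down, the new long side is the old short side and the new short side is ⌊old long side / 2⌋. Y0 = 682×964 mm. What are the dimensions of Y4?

Y1: ⌊964/2⌋ × 682 = 482 × 682 mm
Y2: ⌊682/2⌋ × 482 = 341 × 482 mm
Y3: ⌊482/2⌋ × 341 = 241 × 341 mm
Y4: ⌊341/2⌋ × 241 = 170 × 241 mm

170 × 241 mm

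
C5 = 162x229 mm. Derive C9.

C6: ⌊229/2⌋ × 162 = 114 × 162 mm
C7: ⌊162/2⌋ × 114 = 81 × 114 mm
C8: ⌊114/2⌋ × 81 = 57 × 81 mm
C9: ⌊81/2⌋ × 57 = 40 × 57 mm

40 × 57 mm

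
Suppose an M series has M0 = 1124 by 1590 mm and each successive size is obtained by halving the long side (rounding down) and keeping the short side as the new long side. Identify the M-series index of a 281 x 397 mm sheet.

M0: 1124 × 1590 mm
M1: 795 × 1124 mm
M2: 562 × 795 mm
M3: 397 × 562 mm
M4: 281 × 397 mm
M5: 198 × 281 mm
→ matches M4.

M4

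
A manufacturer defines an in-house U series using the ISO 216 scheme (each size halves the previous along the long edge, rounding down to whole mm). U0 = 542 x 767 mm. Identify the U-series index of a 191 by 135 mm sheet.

U4

U0: 542 × 767 mm
U1: 383 × 542 mm
U2: 271 × 383 mm
U3: 191 × 271 mm
U4: 135 × 191 mm
U5: 95 × 135 mm
→ matches U4.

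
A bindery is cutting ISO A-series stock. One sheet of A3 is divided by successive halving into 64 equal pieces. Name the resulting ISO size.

A9

64 = 2^6, so 6 halving steps.
A3 → A4 → … → A9 after 6 steps.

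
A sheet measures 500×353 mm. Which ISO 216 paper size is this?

B3 (353 × 500 mm)

Aspect ratio 500/353 ≈ 1.416 — close to the ISO √2 ≈ 1.414.
In the B-series (B0 = 1000 × 1414 mm): B3 = 353 × 500 mm.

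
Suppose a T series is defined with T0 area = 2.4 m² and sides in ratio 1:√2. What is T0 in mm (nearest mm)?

1303 × 1842 mm

Let the short side be w mm. Then w · w√2 = 2.4 m² = 2,400,000 mm².
w² = 2,400,000/√2, so w ≈ 1302.7 mm; long side = w√2 ≈ 1842.3 mm.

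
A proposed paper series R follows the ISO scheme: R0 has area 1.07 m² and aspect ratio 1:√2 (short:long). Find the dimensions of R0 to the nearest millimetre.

870 × 1230 mm

Let the short side be w mm. Then w · w√2 = 1.07 m² = 1,070,000 mm².
w² = 1,070,000/√2, so w ≈ 869.8 mm; long side = w√2 ≈ 1230.1 mm.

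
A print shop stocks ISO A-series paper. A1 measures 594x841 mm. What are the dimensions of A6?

A2: ⌊841/2⌋ × 594 = 420 × 594 mm
A3: ⌊594/2⌋ × 420 = 297 × 420 mm
A4: ⌊420/2⌋ × 297 = 210 × 297 mm
A5: ⌊297/2⌋ × 210 = 148 × 210 mm
A6: ⌊210/2⌋ × 148 = 105 × 148 mm

105 × 148 mm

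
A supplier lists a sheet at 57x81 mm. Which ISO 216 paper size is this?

C8 (57 × 81 mm)

Aspect ratio 81/57 ≈ 1.421 — close to the ISO √2 ≈ 1.414.
In the C-series (envelope sizes, between A and B): C8 = 57 × 81 mm.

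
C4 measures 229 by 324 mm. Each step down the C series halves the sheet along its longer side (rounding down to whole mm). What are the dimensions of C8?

57 × 81 mm

C5: ⌊324/2⌋ × 229 = 162 × 229 mm
C6: ⌊229/2⌋ × 162 = 114 × 162 mm
C7: ⌊162/2⌋ × 114 = 81 × 114 mm
C8: ⌊114/2⌋ × 81 = 57 × 81 mm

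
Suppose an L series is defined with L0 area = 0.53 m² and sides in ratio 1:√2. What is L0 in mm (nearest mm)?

Let the short side be w mm. Then w · w√2 = 0.53 m² = 530,000 mm².
w² = 530,000/√2, so w ≈ 612.2 mm; long side = w√2 ≈ 865.8 mm.

612 × 866 mm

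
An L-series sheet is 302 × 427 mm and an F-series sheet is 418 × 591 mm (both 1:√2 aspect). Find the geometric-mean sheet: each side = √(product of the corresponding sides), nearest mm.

Short side: √(302 · 418) = √126236 ≈ 355.3 → 355 mm
Long side: √(427 · 591) = √252357 ≈ 502.4 → 502 mm

355 × 502 mm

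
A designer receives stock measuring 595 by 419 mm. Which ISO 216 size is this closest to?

Aspect ratio 595/419 ≈ 1.420 — close to the ISO √2 ≈ 1.414.
In the A-series (A0 area = 1 m²): A2 = 420 × 594 mm.
Off by 2 mm total — nearest standard size.

A2 (420 × 594 mm)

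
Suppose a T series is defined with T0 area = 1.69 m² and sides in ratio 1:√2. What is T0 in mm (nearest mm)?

Let the short side be w mm. Then w · w√2 = 1.69 m² = 1,690,000 mm².
w² = 1,690,000/√2, so w ≈ 1093.2 mm; long side = w√2 ≈ 1546.0 mm.

1093 × 1546 mm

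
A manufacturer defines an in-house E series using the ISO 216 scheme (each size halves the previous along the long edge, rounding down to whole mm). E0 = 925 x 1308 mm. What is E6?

E1: ⌊1308/2⌋ × 925 = 654 × 925 mm
E2: ⌊925/2⌋ × 654 = 462 × 654 mm
E3: ⌊654/2⌋ × 462 = 327 × 462 mm
E4: ⌊462/2⌋ × 327 = 231 × 327 mm
E5: ⌊327/2⌋ × 231 = 163 × 231 mm
E6: ⌊231/2⌋ × 163 = 115 × 163 mm

115 × 163 mm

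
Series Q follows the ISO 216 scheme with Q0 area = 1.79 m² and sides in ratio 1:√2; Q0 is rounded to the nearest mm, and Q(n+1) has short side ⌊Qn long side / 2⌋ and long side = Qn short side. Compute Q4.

Let Q0's short side be w mm. w · w√2 = 1.79 m² = 1,790,000 mm², so w ≈ 1125.0 mm and w√2 ≈ 1591.1 mm → Q0 = 1125 × 1591 mm.
Q1: ⌊1591/2⌋ × 1125 = 795 × 1125 mm
Q2: ⌊1125/2⌋ × 795 = 562 × 795 mm
Q3: ⌊795/2⌋ × 562 = 397 × 562 mm
Q4: ⌊562/2⌋ × 397 = 281 × 397 mm

281 × 397 mm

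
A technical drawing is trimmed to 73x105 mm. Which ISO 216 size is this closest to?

A7 (74 × 105 mm)

Aspect ratio 105/73 ≈ 1.438 (ISO target is √2 ≈ 1.414).
In the A-series (A0 area = 1 m²): A7 = 74 × 105 mm.
Off by 1 mm total — nearest standard size.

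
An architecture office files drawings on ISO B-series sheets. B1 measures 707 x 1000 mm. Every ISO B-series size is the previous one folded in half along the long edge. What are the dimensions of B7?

B2: ⌊1000/2⌋ × 707 = 500 × 707 mm
B3: ⌊707/2⌋ × 500 = 353 × 500 mm
B4: ⌊500/2⌋ × 353 = 250 × 353 mm
B5: ⌊353/2⌋ × 250 = 176 × 250 mm
B6: ⌊250/2⌋ × 176 = 125 × 176 mm
B7: ⌊176/2⌋ × 125 = 88 × 125 mm

88 × 125 mm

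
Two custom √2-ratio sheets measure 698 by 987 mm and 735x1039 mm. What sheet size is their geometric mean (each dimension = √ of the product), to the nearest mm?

Short side: √(698 · 735) = √513030 ≈ 716.3 → 716 mm
Long side: √(987 · 1039) = √1025493 ≈ 1012.7 → 1013 mm

716 × 1013 mm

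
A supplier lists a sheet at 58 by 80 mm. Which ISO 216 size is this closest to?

C8 (57 × 81 mm)

Aspect ratio 80/58 ≈ 1.379 (ISO target is √2 ≈ 1.414).
In the C-series (envelope sizes, between A and B): C8 = 57 × 81 mm.
Off by 2 mm total — nearest standard size.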